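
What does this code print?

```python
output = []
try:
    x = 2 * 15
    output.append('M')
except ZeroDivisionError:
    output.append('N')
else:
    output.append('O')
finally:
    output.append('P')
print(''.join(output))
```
MOP

else runs before finally when no exception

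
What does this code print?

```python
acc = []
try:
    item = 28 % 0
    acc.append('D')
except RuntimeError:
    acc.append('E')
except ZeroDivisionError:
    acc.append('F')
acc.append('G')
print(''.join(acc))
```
FG

ZeroDivisionError is caught by its specific handler, not RuntimeError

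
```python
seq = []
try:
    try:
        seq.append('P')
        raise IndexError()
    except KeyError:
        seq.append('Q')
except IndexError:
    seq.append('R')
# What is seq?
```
['P', 'R']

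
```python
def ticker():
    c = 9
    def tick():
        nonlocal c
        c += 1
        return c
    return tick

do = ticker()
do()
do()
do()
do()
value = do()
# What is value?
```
14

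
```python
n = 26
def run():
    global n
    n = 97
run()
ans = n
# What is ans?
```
97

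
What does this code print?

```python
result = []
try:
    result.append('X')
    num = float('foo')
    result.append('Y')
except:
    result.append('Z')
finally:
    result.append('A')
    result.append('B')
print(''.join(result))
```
XZAB

Code before exception runs, then except, then all of finally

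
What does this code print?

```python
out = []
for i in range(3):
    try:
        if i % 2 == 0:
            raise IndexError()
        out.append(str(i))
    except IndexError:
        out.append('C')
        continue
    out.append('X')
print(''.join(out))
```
C1XC

continue in except skips rest of loop body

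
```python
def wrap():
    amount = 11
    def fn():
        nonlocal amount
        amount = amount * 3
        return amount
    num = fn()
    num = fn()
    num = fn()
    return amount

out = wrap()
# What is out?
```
297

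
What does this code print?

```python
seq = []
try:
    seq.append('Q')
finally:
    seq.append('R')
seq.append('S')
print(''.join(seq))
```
QRS

try/finally without except, no exception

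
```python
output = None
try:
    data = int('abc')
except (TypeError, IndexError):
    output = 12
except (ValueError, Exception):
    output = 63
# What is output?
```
63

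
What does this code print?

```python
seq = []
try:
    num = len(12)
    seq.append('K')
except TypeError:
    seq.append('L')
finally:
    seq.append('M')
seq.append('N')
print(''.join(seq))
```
LMN

finally always runs, even after exception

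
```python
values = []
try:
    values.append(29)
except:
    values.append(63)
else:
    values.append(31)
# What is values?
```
[29, 31]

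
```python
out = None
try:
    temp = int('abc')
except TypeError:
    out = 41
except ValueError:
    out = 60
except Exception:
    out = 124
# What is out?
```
60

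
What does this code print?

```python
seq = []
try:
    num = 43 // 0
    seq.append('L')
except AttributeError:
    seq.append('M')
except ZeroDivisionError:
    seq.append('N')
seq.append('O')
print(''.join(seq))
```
NO

ZeroDivisionError is caught by its specific handler, not AttributeError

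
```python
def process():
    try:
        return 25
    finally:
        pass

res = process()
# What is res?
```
25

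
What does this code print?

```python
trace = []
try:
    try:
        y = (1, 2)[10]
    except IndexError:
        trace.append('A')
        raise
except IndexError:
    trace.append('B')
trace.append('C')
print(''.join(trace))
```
ABC

raise without argument re-raises current exception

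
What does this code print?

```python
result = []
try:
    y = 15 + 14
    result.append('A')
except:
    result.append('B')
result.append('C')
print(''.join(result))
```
AC

No exception, try block completes normally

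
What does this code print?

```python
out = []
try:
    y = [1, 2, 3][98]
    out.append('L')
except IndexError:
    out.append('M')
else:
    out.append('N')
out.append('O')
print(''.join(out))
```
MO

else block skipped when exception is caught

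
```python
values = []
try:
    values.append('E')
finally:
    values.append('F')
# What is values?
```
['E', 'F']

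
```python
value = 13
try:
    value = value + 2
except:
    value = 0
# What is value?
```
15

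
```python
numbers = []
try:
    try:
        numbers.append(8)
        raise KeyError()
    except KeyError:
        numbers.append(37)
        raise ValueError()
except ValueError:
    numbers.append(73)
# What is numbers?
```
[8, 37, 73]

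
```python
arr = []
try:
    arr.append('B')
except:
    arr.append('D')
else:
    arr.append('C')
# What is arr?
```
['B', 'C']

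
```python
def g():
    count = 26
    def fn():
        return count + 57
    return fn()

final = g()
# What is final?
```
83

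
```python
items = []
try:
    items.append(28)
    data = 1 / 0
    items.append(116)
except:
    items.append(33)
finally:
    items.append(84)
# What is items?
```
[28, 33, 84]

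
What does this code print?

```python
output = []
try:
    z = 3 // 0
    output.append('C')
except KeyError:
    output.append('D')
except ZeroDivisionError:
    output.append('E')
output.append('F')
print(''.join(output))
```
EF

ZeroDivisionError is caught by its specific handler, not KeyError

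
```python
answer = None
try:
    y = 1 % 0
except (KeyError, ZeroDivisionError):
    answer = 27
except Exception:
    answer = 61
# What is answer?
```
27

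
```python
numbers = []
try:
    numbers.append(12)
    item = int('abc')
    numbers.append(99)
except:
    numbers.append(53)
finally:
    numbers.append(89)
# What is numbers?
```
[12, 53, 89]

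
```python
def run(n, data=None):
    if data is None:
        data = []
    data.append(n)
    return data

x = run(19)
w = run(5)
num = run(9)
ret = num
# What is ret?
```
[9]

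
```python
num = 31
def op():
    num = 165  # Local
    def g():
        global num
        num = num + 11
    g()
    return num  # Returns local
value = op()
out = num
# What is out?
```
42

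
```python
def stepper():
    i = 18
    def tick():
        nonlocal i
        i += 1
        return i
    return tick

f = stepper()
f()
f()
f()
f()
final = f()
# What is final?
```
23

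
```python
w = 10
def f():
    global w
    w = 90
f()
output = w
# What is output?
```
90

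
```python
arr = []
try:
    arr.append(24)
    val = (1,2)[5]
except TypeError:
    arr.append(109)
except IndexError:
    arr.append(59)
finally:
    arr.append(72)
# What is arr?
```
[24, 59, 72]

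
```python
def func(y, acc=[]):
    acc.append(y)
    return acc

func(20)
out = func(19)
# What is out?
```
[20, 19]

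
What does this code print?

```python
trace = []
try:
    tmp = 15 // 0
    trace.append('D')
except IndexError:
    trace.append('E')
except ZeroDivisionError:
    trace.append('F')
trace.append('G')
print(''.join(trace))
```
FG

ZeroDivisionError is caught by its specific handler, not IndexError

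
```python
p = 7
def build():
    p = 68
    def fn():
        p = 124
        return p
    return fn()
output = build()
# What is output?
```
124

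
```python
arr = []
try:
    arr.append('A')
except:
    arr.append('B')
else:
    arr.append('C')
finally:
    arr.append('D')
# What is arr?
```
['A', 'C', 'D']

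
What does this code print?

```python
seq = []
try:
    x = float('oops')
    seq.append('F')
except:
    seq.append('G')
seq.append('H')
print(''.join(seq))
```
GH

Exception raised in try, caught by bare except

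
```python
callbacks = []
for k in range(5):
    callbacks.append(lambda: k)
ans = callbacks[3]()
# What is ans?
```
4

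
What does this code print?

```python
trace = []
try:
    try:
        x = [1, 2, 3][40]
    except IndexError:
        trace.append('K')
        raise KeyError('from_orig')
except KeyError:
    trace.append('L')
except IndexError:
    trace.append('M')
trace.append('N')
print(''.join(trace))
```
KLN

KeyError raised and caught, original IndexError not re-raised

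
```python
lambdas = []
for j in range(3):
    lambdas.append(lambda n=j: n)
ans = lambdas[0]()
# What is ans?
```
0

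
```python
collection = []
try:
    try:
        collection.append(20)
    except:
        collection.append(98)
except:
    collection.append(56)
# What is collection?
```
[20]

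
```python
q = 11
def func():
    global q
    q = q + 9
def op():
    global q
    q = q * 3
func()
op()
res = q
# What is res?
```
60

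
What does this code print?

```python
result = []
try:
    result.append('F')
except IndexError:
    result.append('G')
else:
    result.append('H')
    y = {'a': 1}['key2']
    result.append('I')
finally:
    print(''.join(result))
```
FH

Try succeeds, else appends 'H', KeyError in else is uncaught, finally prints before exception propagates ('I' never appended)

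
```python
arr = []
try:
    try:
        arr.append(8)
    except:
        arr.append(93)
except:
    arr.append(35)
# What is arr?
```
[8]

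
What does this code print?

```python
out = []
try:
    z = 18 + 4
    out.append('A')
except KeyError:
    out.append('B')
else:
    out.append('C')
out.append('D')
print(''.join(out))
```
ACD

else block runs when no exception occurs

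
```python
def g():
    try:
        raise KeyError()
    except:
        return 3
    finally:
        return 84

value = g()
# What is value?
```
84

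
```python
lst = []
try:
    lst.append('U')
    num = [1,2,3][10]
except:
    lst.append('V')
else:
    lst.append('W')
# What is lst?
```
['U', 'V']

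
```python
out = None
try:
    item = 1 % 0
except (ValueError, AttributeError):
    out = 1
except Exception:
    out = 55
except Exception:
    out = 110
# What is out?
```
55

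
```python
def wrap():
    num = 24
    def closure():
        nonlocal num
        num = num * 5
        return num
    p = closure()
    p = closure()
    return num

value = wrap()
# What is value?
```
600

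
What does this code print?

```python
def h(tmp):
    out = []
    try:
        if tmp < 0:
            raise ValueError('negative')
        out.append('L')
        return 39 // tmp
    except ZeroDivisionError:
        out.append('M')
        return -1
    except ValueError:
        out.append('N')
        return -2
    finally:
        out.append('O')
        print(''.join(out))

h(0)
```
LMO

tmp=0 causes ZeroDivisionError, caught, finally prints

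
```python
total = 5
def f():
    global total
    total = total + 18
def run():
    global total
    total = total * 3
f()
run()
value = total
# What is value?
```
69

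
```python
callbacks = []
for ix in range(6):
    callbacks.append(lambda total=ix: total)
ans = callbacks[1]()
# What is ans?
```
1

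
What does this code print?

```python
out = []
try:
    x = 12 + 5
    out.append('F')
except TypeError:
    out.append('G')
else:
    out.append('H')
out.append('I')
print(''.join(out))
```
FHI

else block runs when no exception occurs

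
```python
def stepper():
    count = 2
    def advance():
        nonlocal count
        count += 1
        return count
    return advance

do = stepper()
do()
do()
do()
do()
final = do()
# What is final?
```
7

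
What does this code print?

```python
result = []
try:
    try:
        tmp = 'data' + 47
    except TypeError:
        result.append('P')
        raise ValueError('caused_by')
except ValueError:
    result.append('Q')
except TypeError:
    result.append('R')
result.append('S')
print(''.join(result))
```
PQS

ValueError raised and caught, original TypeError not re-raised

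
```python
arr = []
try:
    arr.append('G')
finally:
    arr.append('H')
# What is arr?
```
['G', 'H']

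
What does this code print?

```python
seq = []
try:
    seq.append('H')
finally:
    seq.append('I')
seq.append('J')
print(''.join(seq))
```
HIJ

try/finally without except, no exception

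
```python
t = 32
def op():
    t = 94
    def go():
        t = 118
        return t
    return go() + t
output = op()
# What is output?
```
212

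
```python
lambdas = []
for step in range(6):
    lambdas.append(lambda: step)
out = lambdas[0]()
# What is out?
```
5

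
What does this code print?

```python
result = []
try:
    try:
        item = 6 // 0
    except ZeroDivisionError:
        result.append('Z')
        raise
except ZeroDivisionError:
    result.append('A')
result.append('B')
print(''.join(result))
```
ZAB

raise without argument re-raises current exception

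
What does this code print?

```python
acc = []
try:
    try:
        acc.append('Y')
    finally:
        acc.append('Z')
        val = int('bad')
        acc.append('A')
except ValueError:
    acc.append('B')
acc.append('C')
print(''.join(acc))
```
YZBC

Exception in inner finally caught by outer except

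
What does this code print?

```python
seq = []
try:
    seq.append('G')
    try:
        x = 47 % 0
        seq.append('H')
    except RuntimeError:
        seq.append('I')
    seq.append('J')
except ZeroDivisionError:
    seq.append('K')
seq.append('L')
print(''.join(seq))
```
GKL

Inner handler doesn't match, propagates to outer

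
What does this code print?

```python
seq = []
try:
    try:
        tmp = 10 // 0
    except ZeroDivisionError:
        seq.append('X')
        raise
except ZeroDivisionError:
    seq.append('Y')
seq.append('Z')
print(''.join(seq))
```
XYZ

raise without argument re-raises current exception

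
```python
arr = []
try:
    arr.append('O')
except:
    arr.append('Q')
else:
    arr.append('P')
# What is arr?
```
['O', 'P']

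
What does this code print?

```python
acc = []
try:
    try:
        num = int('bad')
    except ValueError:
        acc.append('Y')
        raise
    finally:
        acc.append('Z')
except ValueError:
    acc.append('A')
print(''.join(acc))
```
YZA

finally runs before re-raised exception propagates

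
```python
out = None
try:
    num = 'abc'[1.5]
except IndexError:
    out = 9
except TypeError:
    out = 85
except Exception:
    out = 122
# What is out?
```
85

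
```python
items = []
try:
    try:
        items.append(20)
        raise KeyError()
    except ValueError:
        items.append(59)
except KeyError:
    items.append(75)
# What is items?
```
[20, 75]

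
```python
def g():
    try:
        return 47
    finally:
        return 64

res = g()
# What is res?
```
64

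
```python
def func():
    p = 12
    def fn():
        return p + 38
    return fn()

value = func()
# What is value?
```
50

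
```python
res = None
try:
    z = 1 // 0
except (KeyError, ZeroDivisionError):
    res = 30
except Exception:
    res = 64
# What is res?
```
30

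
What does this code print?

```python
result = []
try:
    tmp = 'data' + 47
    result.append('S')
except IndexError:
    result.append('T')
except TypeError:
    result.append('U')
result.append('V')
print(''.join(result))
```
UV

TypeError is caught by its specific handler, not IndexError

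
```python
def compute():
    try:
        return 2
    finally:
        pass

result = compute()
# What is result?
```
2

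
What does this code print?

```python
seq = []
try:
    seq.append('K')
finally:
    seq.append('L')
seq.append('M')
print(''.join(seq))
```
KLM

try/finally without except, no exception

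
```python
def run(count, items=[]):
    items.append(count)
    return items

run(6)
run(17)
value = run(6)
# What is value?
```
[6, 17, 6]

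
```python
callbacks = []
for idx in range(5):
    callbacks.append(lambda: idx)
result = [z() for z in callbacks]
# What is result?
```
[4, 4, 4, 4, 4]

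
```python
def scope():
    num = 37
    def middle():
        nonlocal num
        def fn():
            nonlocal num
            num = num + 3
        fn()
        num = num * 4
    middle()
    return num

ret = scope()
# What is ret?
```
160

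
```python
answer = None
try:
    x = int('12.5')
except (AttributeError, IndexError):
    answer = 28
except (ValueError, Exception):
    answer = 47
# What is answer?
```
47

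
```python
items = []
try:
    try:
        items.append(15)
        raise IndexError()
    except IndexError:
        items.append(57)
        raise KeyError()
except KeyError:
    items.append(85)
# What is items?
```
[15, 57, 85]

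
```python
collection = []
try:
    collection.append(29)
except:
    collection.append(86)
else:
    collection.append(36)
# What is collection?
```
[29, 36]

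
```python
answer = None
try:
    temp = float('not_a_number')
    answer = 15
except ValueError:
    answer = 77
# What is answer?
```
77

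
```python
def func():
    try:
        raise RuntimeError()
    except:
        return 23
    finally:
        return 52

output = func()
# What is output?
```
52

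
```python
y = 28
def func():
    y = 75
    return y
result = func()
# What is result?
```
75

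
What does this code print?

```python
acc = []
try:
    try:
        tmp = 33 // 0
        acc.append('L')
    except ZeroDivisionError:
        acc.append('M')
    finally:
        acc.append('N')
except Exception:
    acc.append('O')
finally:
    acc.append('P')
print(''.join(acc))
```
MNP

Both finally blocks run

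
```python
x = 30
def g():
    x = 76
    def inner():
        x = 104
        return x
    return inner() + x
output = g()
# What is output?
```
180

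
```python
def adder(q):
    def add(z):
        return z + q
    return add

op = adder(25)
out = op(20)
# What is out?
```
45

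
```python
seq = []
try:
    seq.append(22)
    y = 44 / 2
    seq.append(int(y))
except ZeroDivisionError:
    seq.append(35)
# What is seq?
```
[22, 22]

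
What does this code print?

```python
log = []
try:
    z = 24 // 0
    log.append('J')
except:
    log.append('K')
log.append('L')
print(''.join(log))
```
KL

Exception raised in try, caught by bare except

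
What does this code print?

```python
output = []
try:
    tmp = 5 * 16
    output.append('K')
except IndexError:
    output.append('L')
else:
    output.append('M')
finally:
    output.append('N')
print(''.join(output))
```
KMN

else runs before finally when no exception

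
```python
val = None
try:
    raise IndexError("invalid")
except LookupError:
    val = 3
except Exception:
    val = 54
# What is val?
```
3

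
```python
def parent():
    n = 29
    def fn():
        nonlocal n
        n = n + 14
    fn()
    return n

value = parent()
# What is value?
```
43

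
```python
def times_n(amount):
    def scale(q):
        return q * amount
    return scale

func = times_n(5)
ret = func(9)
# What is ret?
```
45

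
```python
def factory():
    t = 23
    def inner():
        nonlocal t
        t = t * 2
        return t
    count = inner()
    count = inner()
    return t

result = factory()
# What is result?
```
92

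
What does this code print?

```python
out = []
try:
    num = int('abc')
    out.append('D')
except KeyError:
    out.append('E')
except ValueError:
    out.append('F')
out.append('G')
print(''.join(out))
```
FG

ValueError is caught by its specific handler, not KeyError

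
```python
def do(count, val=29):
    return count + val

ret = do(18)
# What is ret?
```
47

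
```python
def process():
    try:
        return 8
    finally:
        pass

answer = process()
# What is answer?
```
8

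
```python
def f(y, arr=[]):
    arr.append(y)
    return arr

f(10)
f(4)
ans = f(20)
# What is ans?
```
[10, 4, 20]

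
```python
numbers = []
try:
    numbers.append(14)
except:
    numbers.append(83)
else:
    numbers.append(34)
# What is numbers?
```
[14, 34]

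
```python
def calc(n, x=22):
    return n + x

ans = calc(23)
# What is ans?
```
45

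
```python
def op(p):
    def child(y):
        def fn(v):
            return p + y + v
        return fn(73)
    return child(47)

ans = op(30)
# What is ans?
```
150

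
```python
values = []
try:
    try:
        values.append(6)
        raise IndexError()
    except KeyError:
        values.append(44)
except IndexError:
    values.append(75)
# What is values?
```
[6, 75]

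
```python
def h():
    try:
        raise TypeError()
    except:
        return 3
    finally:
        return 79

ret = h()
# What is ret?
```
79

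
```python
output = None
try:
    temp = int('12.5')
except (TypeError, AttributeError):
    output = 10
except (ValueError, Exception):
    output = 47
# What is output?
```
47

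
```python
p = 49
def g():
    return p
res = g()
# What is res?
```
49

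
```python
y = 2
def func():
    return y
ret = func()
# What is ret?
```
2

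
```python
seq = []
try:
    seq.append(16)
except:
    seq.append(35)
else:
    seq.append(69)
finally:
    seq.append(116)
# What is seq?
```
[16, 69, 116]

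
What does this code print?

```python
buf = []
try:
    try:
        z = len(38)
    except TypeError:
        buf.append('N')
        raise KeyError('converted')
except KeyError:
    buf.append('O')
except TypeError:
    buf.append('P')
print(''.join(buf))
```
NO

New KeyError raised, caught by outer KeyError handler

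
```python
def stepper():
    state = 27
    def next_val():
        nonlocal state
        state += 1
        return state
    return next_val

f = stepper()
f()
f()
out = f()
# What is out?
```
30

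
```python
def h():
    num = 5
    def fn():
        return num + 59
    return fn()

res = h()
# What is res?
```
64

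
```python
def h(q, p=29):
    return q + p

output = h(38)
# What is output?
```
67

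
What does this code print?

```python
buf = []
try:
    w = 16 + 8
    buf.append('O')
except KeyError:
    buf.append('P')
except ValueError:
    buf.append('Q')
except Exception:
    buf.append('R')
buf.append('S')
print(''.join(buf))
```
OS

No exception, try block completes normally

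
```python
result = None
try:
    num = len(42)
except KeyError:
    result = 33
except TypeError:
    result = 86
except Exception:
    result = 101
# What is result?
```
86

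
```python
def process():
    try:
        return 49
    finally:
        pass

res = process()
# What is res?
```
49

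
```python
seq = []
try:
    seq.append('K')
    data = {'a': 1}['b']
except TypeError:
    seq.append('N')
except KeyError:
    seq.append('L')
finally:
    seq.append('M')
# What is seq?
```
['K', 'L', 'M']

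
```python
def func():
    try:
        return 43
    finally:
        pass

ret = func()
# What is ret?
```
43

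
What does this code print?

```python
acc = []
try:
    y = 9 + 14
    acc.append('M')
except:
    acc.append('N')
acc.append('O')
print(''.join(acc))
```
MO

No exception, try block completes normally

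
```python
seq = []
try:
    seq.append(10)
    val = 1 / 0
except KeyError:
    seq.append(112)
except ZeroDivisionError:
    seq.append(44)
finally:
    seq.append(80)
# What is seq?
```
[10, 44, 80]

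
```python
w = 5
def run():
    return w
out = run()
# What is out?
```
5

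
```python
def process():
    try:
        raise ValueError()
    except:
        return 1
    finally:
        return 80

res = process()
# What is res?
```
80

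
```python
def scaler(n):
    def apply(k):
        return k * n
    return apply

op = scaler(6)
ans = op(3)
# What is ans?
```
18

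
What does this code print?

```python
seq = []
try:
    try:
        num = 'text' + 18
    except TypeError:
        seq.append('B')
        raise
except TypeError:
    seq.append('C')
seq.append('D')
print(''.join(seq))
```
BCD

raise without argument re-raises current exception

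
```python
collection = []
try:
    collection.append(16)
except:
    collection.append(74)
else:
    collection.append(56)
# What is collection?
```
[16, 56]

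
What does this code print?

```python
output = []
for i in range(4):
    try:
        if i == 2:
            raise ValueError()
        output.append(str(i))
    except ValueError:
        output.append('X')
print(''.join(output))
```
01X3

Exception on i=2 caught, loop continues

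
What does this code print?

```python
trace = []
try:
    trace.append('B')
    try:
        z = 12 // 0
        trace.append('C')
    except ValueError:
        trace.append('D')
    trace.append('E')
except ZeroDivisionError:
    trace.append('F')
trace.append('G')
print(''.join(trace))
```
BFG

Inner handler doesn't match, propagates to outer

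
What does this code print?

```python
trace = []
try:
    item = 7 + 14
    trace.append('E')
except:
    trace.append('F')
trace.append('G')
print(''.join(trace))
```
EG

No exception, try block completes normally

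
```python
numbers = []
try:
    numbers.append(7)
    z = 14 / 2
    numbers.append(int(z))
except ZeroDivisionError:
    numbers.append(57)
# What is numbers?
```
[7, 7]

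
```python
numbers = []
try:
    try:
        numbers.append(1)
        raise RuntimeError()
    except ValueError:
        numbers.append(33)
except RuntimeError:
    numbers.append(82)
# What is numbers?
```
[1, 82]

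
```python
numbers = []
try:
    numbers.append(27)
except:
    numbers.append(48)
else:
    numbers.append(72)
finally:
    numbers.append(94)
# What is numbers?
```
[27, 72, 94]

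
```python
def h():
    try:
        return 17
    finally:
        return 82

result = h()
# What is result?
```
82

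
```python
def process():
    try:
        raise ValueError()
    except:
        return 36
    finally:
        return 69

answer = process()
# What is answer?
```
69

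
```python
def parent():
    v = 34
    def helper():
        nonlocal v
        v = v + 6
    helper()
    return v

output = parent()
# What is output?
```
40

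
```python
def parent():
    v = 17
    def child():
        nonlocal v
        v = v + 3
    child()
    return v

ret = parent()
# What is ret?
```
20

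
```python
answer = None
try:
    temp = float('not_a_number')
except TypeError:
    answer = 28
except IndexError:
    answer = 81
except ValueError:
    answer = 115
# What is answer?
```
115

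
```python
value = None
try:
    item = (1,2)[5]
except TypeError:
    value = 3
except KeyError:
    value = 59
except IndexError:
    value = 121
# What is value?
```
121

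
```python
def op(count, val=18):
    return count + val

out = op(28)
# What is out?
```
46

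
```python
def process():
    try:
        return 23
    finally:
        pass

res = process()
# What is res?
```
23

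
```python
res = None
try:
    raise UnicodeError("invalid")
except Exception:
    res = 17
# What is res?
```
17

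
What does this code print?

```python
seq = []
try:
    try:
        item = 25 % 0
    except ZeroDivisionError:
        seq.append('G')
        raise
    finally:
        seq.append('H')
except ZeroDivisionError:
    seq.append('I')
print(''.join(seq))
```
GHI

finally runs before re-raised exception propagates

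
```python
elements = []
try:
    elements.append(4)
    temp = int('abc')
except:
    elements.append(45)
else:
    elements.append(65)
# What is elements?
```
[4, 45]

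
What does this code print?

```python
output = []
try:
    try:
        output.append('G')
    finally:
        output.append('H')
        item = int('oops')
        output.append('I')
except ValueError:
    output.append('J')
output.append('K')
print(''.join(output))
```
GHJK

Exception in inner finally caught by outer except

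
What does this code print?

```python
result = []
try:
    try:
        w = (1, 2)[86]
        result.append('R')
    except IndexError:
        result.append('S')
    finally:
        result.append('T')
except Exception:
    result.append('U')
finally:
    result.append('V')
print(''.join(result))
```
STV

Both finally blocks run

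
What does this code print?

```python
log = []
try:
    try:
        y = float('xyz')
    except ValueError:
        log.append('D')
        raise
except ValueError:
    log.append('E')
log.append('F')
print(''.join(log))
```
DEF

raise without argument re-raises current exception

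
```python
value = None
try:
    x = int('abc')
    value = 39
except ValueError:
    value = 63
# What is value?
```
63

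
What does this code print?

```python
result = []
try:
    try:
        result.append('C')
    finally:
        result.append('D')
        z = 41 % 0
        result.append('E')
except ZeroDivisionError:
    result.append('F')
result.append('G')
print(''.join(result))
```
CDFG

Exception in inner finally caught by outer except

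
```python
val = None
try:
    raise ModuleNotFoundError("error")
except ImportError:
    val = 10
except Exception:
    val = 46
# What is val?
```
10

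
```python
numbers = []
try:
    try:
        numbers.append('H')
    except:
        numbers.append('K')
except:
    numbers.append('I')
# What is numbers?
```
['H']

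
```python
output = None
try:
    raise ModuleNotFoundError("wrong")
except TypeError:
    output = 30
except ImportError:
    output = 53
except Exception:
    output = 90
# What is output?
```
53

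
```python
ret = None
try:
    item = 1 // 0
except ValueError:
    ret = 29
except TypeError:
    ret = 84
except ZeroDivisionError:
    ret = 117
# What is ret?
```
117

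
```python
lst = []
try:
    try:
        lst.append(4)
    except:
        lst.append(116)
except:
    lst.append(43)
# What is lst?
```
[4]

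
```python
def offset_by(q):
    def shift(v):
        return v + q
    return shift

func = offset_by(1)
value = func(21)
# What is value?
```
22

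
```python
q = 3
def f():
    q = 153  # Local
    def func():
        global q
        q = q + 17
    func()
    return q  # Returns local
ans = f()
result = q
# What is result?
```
20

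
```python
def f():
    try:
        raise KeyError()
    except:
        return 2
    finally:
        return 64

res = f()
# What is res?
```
64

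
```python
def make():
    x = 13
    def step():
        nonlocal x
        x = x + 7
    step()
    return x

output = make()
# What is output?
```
20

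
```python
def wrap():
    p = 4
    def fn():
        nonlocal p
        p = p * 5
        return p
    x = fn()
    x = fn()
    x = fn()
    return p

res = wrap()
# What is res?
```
500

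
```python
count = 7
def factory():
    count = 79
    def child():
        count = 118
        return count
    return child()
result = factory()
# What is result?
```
118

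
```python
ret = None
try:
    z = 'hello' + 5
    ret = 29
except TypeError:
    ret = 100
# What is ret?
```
100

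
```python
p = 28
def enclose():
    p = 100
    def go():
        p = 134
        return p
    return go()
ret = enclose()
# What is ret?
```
134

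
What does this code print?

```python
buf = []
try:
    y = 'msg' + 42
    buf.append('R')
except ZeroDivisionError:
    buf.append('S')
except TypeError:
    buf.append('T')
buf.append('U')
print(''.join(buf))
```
TU

TypeError is caught by its specific handler, not ZeroDivisionError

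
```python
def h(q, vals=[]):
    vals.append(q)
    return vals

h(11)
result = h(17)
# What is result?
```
[11, 17]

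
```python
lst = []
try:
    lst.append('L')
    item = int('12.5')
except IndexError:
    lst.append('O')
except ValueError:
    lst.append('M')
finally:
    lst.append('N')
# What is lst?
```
['L', 'M', 'N']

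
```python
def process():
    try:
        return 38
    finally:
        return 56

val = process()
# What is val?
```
56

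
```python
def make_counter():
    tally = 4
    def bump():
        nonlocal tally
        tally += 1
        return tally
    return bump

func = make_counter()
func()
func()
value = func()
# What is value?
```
7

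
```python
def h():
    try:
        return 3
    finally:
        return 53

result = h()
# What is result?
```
53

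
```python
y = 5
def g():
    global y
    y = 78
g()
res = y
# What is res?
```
78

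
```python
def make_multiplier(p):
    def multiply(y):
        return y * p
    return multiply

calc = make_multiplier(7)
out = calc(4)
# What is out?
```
28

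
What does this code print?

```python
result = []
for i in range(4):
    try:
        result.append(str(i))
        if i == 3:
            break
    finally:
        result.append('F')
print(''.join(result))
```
0F1F2F3F

finally runs even when breaking out of loop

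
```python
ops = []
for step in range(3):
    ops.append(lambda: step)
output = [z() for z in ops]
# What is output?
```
[2, 2, 2]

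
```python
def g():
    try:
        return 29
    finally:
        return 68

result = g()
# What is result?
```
68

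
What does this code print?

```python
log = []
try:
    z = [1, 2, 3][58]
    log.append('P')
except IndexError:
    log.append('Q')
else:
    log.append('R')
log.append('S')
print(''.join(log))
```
QS

else block skipped when exception is caught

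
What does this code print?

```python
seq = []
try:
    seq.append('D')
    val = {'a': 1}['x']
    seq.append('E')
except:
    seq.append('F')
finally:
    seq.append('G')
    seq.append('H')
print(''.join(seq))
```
DFGH

Code before exception runs, then except, then all of finally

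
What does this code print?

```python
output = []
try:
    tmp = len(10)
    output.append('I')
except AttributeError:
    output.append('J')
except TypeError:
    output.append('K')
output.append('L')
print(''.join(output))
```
KL

TypeError is caught by its specific handler, not AttributeError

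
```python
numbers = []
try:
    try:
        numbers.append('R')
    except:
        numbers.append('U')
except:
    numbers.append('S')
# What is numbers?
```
['R']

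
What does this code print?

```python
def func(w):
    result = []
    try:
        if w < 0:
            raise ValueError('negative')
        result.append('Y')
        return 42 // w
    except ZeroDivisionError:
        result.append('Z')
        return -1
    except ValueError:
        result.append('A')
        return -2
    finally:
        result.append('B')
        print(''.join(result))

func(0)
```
YZB

w=0 causes ZeroDivisionError, caught, finally prints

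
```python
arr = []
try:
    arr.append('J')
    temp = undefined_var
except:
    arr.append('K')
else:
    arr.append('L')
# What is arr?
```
['J', 'K']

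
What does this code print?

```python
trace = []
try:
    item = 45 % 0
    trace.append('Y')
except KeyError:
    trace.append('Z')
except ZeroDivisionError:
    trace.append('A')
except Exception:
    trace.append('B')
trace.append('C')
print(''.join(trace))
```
AC

ZeroDivisionError matches before generic Exception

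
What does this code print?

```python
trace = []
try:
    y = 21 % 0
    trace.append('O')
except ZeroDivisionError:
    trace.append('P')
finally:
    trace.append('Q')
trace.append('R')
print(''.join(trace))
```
PQR

finally always runs, even after exception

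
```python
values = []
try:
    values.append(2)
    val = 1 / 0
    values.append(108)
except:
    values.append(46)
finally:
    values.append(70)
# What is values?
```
[2, 46, 70]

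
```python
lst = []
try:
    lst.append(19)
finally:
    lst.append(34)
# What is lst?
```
[19, 34]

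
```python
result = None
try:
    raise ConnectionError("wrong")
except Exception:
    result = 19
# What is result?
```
19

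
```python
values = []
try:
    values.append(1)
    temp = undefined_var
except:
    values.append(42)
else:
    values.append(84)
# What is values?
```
[1, 42]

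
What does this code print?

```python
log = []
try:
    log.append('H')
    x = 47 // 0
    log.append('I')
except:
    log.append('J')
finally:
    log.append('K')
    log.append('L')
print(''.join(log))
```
HJKL

Code before exception runs, then except, then all of finally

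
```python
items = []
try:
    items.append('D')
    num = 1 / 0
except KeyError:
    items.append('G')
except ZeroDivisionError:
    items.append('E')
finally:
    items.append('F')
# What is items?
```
['D', 'E', 'F']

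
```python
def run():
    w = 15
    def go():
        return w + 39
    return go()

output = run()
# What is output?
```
54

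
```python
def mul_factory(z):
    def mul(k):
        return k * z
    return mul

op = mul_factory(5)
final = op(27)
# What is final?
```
135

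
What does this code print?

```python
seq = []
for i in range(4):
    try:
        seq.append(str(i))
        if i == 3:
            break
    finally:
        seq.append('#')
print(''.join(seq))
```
0#1#2#3#

finally runs even when breaking out of loop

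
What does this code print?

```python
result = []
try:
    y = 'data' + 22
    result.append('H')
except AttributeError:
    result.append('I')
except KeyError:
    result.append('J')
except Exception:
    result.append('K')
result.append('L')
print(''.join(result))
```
KL

TypeError not specifically caught, falls to Exception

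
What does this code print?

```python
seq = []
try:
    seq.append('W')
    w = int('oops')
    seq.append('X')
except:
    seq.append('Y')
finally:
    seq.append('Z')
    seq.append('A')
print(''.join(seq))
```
WYZA

Code before exception runs, then except, then all of finally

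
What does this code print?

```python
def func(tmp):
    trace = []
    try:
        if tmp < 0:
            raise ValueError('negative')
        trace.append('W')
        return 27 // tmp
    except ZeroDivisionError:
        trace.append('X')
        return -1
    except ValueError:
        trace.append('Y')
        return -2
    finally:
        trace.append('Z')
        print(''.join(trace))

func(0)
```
WXZ

tmp=0 causes ZeroDivisionError, caught, finally prints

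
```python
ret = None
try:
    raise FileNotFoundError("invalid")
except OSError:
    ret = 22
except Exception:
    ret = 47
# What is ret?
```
22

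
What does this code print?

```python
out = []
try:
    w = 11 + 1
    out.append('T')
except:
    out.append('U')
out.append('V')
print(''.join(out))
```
TV

No exception, try block completes normally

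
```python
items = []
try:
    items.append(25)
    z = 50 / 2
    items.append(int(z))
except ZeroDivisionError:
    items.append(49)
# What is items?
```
[25, 25]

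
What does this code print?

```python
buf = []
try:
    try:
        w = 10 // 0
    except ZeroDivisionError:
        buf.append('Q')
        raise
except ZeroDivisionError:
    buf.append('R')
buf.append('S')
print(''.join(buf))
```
QRS

raise without argument re-raises current exception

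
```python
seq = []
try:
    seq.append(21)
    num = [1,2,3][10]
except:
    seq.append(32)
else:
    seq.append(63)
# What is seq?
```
[21, 32]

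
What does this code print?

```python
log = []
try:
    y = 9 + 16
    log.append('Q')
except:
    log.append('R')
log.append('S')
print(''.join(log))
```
QS

No exception, try block completes normally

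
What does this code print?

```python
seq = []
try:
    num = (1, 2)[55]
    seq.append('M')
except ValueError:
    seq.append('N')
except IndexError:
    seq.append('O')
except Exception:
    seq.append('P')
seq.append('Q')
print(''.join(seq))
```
OQ

IndexError matches before generic Exception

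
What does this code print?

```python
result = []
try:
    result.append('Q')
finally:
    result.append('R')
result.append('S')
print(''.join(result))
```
QRS

try/finally without except, no exception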